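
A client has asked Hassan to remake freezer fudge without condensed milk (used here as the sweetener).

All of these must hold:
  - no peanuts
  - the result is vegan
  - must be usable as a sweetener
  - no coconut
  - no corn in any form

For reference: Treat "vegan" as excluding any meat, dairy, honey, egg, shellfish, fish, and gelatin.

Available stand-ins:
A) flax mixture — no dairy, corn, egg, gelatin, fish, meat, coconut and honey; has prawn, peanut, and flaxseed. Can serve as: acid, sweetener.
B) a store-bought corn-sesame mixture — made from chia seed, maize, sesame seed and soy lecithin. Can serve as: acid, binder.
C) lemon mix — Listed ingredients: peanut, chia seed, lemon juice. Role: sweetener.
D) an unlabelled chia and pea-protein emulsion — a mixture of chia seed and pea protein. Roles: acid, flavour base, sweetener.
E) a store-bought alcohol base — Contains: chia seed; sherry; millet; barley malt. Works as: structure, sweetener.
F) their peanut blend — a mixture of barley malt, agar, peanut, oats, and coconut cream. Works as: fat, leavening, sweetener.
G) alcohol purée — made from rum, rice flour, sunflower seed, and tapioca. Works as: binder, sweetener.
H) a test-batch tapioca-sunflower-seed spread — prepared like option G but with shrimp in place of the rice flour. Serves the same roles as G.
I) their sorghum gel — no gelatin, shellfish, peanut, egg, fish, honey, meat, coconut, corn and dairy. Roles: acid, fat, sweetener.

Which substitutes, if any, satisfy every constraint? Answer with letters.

A: has prawn, so not vegan; has peanut, so not peanut-free — out
B: not usable as a sweetener; has maize, so not corn-free — out
C: has peanut, so not peanut-free — reject
D: every rule checks out — OK
E: no corn, no coconut — OK
F: has peanut, so not peanut-free; has coconut cream, so not coconut-free — reject
G: rum and rice flour etc. — none of it excluded — OK
H: has shrimp, so not vegan — no
I: no coconut, no peanut — OK

D, E, G, I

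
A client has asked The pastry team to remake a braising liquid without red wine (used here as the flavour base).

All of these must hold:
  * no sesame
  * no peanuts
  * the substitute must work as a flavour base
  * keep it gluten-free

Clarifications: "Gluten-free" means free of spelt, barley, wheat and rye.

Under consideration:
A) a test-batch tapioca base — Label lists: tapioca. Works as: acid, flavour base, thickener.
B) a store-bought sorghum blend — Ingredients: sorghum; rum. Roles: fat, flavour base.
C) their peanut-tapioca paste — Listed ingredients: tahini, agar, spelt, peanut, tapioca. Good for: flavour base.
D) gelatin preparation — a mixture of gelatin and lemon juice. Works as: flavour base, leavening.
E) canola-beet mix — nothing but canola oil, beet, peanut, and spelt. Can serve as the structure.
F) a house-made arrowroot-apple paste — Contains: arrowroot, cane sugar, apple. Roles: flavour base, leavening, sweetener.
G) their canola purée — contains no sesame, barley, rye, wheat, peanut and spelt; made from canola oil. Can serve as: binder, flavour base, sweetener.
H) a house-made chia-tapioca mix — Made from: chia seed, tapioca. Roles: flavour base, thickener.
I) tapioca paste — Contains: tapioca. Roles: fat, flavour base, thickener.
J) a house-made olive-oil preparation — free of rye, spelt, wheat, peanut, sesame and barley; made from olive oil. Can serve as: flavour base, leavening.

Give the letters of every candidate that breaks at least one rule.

C, E

A: only tapioca; none excluded — OK
B: only rum and sorghum; none excluded — valid
C: has spelt, so not gluten-free; has peanut, so not peanut-free (and 1 more) — reject
D: nothing on the exclusion list — keep
E: not usable as a flavour base; has spelt, so not gluten-free (and 1 more) — out
F: works as a flavour base, gluten-free, no peanut — OK
G: no sesame, gluten-free — keep
H: every rule checks out — keep
I: nothing on the exclusion list — valid
J: works as a flavour base, no peanut, gluten-free — OK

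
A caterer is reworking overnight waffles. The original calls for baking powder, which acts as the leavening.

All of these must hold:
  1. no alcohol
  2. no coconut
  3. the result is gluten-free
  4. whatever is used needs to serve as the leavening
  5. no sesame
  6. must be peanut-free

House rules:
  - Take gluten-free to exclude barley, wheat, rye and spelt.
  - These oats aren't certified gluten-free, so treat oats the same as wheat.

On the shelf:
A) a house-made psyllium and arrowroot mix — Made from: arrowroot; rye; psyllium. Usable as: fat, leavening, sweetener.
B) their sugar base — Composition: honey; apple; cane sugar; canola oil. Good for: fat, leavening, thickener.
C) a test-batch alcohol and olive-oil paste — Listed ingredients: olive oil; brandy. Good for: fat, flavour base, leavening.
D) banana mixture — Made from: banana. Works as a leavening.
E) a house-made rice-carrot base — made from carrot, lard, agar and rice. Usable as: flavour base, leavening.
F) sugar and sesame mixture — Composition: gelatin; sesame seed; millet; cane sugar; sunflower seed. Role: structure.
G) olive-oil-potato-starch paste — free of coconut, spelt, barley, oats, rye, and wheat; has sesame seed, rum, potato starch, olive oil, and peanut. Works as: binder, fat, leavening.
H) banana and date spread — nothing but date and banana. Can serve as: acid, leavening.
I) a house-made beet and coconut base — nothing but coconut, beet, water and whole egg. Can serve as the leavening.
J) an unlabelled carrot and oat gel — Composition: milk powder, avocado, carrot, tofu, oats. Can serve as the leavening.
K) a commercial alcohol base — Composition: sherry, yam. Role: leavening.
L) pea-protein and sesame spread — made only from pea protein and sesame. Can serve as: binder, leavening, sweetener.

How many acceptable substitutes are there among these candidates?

4

A: has rye, so not gluten-free — reject
B: no peanut, gluten-free — keep
C: has brandy, so not alcohol-free — out
D: works as a leavening, no coconut, no alcohol — OK
E: nothing on the exclusion list — OK
F: not usable as a leavening; has sesame seed, so not sesame-free — reject
G: has rum, so not alcohol-free; has sesame seed, so not sesame-free (and 1 more) — reject
H: only banana and date; none excluded — valid
I: has coconut, so not coconut-free — no
J: has oats, so not gluten-free — reject
K: has sherry, so not alcohol-free — reject
L: has sesame, so not sesame-free — out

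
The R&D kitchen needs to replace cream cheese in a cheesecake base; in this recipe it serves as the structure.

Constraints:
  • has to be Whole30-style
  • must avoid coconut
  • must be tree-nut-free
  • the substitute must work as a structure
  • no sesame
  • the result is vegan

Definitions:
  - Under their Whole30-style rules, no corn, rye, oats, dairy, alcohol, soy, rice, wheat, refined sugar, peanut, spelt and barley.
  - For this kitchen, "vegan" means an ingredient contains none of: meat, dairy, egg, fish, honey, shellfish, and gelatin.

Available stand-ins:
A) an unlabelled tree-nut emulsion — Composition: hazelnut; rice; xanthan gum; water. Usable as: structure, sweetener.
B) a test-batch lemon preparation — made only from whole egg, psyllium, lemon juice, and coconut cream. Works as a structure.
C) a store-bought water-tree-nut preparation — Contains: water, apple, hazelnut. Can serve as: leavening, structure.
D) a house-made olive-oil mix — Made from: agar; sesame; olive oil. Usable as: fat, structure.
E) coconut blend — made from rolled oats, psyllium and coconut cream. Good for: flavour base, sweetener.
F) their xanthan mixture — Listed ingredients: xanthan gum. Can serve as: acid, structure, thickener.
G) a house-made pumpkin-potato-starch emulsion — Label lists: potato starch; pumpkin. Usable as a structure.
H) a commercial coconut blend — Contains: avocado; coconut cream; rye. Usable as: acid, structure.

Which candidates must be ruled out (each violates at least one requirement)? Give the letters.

A, B, C, D, E, H

A: has rice, so not Whole30-style; has hazelnut, so not tree-nut-free — out
B: has whole egg, so not vegan; has coconut cream, so not coconut-free — out
C: has hazelnut, so not tree-nut-free — no
D: has sesame, so not sesame-free — no
E: not usable as a structure; has rolled oats, so not Whole30-style (and 1 more) — reject
F: only xanthan gum; none excluded — keep
G: every rule checks out — OK
H: has rye, so not Whole30-style; has coconut cream, so not coconut-free — out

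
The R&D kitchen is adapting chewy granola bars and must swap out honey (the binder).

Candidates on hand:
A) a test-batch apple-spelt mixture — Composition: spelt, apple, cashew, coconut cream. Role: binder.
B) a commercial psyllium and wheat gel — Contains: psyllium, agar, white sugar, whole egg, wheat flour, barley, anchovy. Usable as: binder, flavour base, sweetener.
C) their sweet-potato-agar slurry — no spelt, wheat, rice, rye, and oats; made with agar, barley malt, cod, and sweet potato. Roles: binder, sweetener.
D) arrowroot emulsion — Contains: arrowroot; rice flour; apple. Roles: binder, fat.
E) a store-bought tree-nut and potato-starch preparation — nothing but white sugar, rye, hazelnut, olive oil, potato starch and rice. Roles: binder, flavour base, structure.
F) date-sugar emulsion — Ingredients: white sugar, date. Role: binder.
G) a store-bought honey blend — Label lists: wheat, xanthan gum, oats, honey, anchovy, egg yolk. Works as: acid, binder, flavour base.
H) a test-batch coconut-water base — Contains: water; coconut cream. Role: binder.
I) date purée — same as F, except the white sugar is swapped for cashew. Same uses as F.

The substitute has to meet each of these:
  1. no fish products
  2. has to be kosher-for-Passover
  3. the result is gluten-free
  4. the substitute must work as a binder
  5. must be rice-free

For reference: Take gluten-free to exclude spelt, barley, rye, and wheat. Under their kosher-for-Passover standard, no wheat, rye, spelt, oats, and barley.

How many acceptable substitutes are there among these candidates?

3

A: has spelt, so not gluten-free; has spelt, so not kosher-for-Passover — out
B: has barley, so not gluten-free; has barley, so not kosher-for-Passover (and 1 more) — reject
C: has barley malt, so not gluten-free; has barley malt, so not kosher-for-Passover (and 1 more) — reject
D: has rice flour, so not rice-free — no
E: has rye, so not gluten-free; has rye, so not kosher-for-Passover (and 1 more) — no
F: only white sugar and date; none excluded — valid
G: has wheat, so not gluten-free; has oats, so not kosher-for-Passover (and 1 more) — out
H: nothing on the exclusion list — OK
I: works as a binder, no fish, gluten-free — valid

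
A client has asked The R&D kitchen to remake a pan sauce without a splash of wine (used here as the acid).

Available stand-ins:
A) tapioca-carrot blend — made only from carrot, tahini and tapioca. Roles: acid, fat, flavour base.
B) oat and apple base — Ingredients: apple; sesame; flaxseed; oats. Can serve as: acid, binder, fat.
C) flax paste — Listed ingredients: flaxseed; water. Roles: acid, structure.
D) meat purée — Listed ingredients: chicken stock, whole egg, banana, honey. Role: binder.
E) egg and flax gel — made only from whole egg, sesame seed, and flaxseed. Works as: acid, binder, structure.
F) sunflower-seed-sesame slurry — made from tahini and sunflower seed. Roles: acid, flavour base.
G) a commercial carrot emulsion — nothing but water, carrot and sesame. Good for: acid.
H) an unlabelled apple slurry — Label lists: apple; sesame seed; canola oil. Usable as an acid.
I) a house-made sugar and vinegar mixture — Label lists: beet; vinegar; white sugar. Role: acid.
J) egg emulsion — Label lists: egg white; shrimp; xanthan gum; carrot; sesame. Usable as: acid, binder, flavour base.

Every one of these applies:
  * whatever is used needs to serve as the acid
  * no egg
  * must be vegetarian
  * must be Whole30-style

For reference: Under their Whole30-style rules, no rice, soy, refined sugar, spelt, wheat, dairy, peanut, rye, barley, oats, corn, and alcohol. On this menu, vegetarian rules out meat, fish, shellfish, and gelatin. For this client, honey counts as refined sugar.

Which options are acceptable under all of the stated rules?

A: only tahini, carrot and tapioca; none excluded — OK
B: has oats, so not Whole30-style — reject
C: every rule checks out — valid
D: not usable as an acid; has honey, so not Whole30-style (and 2 more) — out
E: has whole egg, so not egg-free — reject
F: only tahini and sunflower seed; none excluded — keep
G: nothing on the exclusion list — valid
H: only sesame seed, apple and canola oil; none excluded — keep
I: has white sugar, so not Whole30-style — reject
J: has shrimp, so not vegetarian; has egg white, so not egg-free — no

A, C, F, G, H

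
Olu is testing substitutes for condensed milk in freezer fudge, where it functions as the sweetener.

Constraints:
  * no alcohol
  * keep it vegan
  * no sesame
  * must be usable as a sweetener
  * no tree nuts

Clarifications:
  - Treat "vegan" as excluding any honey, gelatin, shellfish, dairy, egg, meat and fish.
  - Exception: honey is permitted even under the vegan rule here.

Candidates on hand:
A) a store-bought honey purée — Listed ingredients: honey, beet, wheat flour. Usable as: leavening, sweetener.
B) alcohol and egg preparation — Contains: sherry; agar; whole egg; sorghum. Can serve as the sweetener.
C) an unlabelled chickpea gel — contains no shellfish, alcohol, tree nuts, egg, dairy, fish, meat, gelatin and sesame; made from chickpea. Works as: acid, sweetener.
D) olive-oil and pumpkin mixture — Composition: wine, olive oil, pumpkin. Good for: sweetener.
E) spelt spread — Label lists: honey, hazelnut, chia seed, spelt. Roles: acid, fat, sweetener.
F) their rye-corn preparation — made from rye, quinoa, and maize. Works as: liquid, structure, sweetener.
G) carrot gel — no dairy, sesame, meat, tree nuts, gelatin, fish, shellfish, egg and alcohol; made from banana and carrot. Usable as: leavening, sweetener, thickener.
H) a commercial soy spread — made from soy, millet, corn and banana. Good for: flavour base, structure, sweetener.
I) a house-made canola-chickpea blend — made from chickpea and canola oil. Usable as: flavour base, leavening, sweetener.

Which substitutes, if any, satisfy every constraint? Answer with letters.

A, C, F, G, H, I

A: honey is permitted under the vegan carve-out; nothing else excluded — OK
B: has whole egg, so not vegan; has sherry, so not alcohol-free — reject
C: vegan, no sesame — OK
D: has wine, so not alcohol-free — no
E: has hazelnut, so not tree-nut-free — reject
F: works as a sweetener, no alcohol, vegan — valid
G: works as a sweetener, no alcohol, no sesame — valid
H: works as a sweetener, vegan, no sesame — OK
I: works as a sweetener, no alcohol, no tree nuts — OK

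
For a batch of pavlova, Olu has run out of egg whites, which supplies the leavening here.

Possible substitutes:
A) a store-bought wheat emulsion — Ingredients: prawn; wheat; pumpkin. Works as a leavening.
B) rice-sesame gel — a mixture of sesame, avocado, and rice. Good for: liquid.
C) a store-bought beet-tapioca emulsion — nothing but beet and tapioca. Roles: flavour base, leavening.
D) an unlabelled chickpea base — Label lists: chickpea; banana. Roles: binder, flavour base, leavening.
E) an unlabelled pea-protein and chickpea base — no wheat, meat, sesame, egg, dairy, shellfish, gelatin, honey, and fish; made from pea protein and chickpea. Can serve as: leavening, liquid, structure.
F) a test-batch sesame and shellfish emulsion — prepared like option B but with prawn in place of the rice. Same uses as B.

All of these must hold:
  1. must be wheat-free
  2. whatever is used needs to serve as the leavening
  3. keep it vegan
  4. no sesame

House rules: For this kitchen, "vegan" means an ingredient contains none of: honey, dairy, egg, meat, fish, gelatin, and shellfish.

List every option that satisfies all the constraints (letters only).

A: has prawn, so not vegan; has wheat, so not wheat-free — out
B: not usable as a leavening; has sesame, so not sesame-free — reject
C: every rule checks out — OK
D: only chickpea and banana; none excluded — OK
E: no sesame, no wheat — OK
F: not usable as a leavening; has prawn, so not vegan (and 1 more) — no

C, D, E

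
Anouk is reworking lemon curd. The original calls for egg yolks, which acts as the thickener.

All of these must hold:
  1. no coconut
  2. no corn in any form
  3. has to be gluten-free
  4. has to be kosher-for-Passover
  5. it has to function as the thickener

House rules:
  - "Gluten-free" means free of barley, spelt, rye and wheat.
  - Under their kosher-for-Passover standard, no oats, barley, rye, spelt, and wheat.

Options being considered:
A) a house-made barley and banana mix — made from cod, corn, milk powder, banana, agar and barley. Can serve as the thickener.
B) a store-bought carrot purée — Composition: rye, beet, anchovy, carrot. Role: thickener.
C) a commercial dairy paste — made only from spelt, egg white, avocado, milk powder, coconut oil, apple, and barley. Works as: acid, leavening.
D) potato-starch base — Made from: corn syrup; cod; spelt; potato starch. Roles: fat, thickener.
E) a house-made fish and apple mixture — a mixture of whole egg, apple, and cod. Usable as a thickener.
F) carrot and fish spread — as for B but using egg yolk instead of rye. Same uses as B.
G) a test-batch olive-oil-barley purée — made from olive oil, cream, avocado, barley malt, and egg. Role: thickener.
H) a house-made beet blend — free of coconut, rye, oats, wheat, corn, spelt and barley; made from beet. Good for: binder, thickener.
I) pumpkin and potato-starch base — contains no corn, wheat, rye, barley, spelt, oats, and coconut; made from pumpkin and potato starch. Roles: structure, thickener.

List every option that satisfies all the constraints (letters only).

E, F, H, I

A: has barley, so not gluten-free; has barley, so not kosher-for-Passover (and 1 more) — no
B: has rye, so not gluten-free; has rye, so not kosher-for-Passover — out
C: not usable as a thickener; has barley, so not gluten-free (and 2 more) — out
D: has spelt, so not gluten-free; has spelt, so not kosher-for-Passover (and 1 more) — no
E: only whole egg, cod and apple; none excluded — keep
F: works as a thickener, no coconut, gluten-free — keep
G: has barley malt, so not gluten-free; has barley malt, so not kosher-for-Passover — reject
H: every rule checks out — keep
I: works as a thickener, kosher-for-Passover, gluten-free — valid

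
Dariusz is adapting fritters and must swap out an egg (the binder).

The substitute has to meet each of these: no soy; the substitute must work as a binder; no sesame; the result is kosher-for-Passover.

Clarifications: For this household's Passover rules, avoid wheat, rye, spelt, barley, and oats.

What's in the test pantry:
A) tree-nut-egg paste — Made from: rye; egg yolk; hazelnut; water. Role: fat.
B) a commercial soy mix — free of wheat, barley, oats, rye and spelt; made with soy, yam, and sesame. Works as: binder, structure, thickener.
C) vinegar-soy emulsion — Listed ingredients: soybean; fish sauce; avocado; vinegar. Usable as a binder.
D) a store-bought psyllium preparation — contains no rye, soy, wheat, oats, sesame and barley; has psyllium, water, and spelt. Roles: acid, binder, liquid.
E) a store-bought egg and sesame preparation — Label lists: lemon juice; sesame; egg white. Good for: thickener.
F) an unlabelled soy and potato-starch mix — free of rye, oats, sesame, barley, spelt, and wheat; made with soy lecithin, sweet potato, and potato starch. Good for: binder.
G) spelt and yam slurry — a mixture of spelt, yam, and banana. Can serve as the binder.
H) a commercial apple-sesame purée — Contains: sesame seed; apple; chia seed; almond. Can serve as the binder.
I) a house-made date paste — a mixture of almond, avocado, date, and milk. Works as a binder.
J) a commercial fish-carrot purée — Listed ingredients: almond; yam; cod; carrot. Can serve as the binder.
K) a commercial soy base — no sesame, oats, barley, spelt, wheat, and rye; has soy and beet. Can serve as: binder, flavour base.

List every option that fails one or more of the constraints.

A, B, C, D, E, F, G, H, K

A: not usable as a binder; has rye, so not kosher-for-Passover — reject
B: has sesame, so not sesame-free; has soy, so not soy-free — reject
C: has soybean, so not soy-free — reject
D: has spelt, so not kosher-for-Passover — reject
E: not usable as a binder; has sesame, so not sesame-free — out
F: has soy lecithin, so not soy-free — reject
G: has spelt, so not kosher-for-Passover — reject
H: has sesame seed, so not sesame-free — no
I: no soy, kosher-for-Passover — keep
J: cod and almond etc. — none of it excluded — valid
K: has soy, so not soy-free — out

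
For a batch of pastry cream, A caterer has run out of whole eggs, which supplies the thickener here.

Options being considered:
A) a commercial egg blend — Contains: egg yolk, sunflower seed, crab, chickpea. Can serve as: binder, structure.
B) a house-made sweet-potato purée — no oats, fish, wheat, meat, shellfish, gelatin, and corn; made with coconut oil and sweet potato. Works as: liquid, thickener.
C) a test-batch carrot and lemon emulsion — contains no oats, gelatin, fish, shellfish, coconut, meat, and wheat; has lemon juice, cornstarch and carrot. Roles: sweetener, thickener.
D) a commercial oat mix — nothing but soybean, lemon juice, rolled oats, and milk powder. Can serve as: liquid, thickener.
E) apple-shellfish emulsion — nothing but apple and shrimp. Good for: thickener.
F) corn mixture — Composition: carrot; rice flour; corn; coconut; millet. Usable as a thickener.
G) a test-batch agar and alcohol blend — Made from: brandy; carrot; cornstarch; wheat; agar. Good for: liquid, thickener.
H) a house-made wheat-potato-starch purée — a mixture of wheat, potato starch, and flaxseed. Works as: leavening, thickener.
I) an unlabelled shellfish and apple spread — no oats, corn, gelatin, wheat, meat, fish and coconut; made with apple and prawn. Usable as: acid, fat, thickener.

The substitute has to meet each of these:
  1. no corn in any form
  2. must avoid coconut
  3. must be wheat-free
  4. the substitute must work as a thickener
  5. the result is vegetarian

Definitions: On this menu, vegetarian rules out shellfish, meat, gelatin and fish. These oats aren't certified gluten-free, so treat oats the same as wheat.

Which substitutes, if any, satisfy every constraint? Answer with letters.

none

A: not usable as a thickener; has crab, so not vegetarian — no
B: has coconut oil, so not coconut-free — reject
C: has cornstarch, so not corn-free — out
D: has rolled oats, so not wheat-free — out
E: has shrimp, so not vegetarian — out
F: has coconut, so not coconut-free; has corn, so not corn-free — out
G: has cornstarch, so not corn-free; has wheat, so not wheat-free — reject
H: has wheat, so not wheat-free — reject
I: has prawn, so not vegetarian — no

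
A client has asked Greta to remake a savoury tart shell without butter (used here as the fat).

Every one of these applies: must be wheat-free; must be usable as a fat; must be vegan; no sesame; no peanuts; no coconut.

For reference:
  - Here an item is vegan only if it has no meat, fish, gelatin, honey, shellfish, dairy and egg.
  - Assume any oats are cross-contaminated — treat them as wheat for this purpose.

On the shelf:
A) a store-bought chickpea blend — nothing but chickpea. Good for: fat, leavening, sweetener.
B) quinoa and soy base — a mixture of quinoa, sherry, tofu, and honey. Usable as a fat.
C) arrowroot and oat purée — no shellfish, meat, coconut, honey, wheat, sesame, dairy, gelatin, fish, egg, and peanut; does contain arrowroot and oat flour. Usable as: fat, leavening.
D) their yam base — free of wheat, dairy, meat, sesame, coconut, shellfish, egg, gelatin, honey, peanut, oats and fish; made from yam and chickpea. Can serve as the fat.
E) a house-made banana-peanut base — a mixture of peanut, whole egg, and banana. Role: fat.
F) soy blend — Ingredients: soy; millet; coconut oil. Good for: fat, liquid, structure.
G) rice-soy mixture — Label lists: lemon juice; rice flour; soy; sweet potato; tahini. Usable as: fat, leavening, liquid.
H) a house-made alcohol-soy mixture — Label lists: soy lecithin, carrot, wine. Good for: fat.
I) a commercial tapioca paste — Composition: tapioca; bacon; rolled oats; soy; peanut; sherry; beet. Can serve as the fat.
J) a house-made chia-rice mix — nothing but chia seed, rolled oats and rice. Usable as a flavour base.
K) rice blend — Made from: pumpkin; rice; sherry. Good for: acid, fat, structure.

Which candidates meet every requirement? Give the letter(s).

A, D, H, K

A: every rule checks out — valid
B: has honey, so not vegan — reject
C: has oat flour, so not wheat-free — reject
D: nothing on the exclusion list — keep
E: has whole egg, so not vegan; has peanut, so not peanut-free — no
F: has coconut oil, so not coconut-free — no
G: has tahini, so not sesame-free — no
H: all constraints satisfied — keep
I: has bacon, so not vegan; has rolled oats, so not wheat-free (and 1 more) — reject
J: not usable as a fat; has rolled oats, so not wheat-free — reject
K: no sesame, no coconut — valid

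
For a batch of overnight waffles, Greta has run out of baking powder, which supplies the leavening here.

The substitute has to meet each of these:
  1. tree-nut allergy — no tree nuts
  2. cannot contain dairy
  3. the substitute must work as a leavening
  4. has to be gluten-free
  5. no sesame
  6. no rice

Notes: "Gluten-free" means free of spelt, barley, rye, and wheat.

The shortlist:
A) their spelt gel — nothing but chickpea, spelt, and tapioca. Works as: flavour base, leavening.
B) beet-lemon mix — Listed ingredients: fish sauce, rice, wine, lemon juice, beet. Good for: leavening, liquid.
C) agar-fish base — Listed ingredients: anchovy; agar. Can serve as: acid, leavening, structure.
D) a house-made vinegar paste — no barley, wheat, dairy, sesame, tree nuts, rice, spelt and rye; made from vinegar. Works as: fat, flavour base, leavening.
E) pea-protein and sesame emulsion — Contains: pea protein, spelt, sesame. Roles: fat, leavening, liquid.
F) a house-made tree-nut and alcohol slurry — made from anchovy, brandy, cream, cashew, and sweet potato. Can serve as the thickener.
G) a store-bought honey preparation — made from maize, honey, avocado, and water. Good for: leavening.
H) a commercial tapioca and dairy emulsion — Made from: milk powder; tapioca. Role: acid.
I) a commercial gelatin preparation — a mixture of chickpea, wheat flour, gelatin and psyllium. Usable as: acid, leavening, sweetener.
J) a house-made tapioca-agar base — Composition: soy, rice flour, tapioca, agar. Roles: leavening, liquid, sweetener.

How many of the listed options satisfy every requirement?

A: has spelt, so not gluten-free — reject
B: has rice, so not rice-free — out
C: only anchovy and agar; none excluded — keep
D: all constraints satisfied — keep
E: has spelt, so not gluten-free; has sesame, so not sesame-free — reject
F: not usable as a leavening; has cashew, so not tree-nut-free (and 1 more) — out
G: no dairy, gluten-free — keep
H: not usable as a leavening; has milk powder, so not dairy-free — reject
I: has wheat flour, so not gluten-free — no
J: has rice flour, so not rice-free — reject

3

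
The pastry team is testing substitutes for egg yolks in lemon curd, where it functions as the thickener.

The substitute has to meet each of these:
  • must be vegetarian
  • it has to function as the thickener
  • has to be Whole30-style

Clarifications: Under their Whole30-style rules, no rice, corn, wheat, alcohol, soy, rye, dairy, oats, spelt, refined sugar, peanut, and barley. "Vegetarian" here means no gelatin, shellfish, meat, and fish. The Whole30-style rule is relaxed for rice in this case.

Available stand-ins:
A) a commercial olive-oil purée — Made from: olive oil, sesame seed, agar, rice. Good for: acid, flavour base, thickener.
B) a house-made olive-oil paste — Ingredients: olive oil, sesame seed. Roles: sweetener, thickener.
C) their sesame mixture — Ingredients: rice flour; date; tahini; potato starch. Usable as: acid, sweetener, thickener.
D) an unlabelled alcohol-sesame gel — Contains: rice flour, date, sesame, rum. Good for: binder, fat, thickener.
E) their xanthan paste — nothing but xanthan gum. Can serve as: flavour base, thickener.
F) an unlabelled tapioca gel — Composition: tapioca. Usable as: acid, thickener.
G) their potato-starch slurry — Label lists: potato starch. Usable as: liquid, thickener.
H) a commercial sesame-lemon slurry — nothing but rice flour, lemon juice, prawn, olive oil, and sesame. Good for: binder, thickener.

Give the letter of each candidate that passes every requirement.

A: rice is permitted under the Whole30-style carve-out; nothing else excluded — OK
B: works as a thickener, vegetarian, Whole30-style — keep
C: rice is permitted under the Whole30-style carve-out; nothing else excluded — keep
D: has rum, so not Whole30-style — reject
E: only xanthan gum; none excluded — keep
F: all constraints satisfied — valid
G: all constraints satisfied — keep
H: has prawn, so not vegetarian — reject

A, B, C, E, F, G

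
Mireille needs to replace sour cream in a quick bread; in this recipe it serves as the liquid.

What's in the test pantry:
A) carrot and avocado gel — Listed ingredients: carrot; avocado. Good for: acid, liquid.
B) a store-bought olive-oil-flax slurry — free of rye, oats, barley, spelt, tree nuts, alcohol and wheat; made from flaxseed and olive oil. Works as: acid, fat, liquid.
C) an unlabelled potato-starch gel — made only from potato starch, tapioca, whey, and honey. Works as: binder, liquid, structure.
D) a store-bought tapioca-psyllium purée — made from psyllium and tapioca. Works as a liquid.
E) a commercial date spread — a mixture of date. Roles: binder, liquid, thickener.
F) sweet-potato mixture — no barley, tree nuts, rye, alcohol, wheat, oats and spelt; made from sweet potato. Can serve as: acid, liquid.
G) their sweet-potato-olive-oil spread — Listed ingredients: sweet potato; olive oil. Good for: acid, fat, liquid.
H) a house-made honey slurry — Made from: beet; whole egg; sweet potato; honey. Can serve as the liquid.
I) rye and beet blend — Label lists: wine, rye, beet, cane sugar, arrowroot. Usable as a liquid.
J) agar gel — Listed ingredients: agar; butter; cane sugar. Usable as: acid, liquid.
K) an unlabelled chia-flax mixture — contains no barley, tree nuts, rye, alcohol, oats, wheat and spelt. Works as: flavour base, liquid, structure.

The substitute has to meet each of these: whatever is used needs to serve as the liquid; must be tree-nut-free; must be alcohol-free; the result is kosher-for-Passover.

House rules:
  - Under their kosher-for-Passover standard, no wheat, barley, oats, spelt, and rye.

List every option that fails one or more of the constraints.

I

A: only carrot and avocado; none excluded — OK
B: works as a liquid, no tree nuts, kosher-for-Passover — OK
C: whey and honey etc. — none of it excluded — OK
D: works as a liquid, no tree nuts, kosher-for-Passover — valid
E: every rule checks out — keep
F: kosher-for-Passover, no alcohol — keep
G: works as a liquid, no tree nuts, no alcohol — valid
H: kosher-for-Passover, no alcohol — keep
I: has rye, so not kosher-for-Passover; has wine, so not alcohol-free — reject
J: only butter, cane sugar and agar; none excluded — valid
K: works as a liquid, no alcohol, kosher-for-Passover — keep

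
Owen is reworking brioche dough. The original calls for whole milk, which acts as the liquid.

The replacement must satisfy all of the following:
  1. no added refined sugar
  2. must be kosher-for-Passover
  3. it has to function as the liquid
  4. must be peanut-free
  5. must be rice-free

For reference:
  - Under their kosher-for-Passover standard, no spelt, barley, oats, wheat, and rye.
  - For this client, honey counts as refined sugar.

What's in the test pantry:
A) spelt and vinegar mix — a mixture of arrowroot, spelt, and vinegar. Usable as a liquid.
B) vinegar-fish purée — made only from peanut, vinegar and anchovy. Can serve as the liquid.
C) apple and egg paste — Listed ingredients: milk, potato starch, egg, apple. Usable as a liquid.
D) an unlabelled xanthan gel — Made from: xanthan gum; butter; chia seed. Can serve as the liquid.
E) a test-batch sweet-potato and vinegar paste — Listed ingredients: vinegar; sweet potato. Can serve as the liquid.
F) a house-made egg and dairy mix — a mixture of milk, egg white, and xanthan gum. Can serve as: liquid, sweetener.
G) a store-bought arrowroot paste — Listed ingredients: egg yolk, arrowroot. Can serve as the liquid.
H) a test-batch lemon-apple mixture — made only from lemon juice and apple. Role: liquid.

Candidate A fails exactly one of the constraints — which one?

kosher-for-Passover

usable as a liquid: satisfied
kosher-for-Passover: has spelt — fails
peanut-free: satisfied
rice-free: satisfied
no-added-sugar: satisfied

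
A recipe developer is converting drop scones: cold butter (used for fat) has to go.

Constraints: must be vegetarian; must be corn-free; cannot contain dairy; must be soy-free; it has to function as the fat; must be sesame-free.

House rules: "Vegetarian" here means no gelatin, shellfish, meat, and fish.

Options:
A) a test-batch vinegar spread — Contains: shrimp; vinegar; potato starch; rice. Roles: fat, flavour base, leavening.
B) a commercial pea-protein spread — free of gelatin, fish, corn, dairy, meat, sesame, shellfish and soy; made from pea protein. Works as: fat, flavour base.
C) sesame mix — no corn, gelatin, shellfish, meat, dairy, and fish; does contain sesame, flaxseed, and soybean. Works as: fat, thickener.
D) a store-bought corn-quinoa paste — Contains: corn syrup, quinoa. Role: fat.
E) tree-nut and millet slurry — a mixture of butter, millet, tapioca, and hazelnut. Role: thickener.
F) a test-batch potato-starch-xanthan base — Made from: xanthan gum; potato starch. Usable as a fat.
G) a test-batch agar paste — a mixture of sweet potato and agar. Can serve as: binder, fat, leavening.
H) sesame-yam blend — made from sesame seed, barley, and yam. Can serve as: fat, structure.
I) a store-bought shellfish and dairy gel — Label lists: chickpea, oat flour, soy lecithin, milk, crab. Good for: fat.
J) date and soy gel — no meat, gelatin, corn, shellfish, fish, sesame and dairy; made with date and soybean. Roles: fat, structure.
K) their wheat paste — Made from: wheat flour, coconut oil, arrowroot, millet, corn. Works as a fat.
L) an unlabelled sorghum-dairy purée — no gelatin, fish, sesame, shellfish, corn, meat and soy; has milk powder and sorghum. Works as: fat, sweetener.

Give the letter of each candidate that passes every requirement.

B, F, G

A: has shrimp, so not vegetarian — reject
B: no sesame, vegetarian — OK
C: has soybean, so not soy-free; has sesame, so not sesame-free — reject
D: has corn syrup, so not corn-free — out
E: not usable as a fat; has butter, so not dairy-free — no
F: works as a fat, vegetarian, no sesame — OK
G: no corn, vegetarian — OK
H: has sesame seed, so not sesame-free — no
I: has crab, so not vegetarian; has soy lecithin, so not soy-free (and 1 more) — no
J: has soybean, so not soy-free — reject
K: has corn, so not corn-free — no
L: has milk powder, so not dairy-free — reject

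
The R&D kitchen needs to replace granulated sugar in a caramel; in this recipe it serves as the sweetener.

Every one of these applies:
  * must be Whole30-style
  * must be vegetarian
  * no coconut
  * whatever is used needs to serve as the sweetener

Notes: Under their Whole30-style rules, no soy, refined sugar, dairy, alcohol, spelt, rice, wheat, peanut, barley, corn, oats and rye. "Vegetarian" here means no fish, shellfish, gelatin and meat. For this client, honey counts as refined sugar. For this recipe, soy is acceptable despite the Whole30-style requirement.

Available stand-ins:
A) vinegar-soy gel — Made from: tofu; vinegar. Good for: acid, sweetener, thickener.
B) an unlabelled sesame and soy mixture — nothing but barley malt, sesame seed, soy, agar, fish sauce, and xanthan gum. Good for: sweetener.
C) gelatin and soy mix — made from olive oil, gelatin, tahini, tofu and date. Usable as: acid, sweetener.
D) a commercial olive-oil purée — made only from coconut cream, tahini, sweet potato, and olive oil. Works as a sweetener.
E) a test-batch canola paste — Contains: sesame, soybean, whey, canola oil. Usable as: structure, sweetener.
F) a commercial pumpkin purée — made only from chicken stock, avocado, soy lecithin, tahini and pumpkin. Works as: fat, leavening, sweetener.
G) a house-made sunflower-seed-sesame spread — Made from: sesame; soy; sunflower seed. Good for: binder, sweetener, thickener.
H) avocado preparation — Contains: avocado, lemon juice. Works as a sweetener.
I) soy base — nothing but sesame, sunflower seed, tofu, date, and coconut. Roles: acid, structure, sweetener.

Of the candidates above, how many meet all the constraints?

A: soy is permitted under the Whole30-style carve-out; nothing else excluded — valid
B: has barley malt, so not Whole30-style; has fish sauce, so not vegetarian — no
C: has gelatin, so not vegetarian — no
D: has coconut cream, so not coconut-free — out
E: has whey, so not Whole30-style — out
F: has chicken stock, so not vegetarian — out
G: soy is permitted under the Whole30-style carve-out; nothing else excluded — valid
H: only avocado and lemon juice; none excluded — OK
I: has coconut, so not coconut-free — out

3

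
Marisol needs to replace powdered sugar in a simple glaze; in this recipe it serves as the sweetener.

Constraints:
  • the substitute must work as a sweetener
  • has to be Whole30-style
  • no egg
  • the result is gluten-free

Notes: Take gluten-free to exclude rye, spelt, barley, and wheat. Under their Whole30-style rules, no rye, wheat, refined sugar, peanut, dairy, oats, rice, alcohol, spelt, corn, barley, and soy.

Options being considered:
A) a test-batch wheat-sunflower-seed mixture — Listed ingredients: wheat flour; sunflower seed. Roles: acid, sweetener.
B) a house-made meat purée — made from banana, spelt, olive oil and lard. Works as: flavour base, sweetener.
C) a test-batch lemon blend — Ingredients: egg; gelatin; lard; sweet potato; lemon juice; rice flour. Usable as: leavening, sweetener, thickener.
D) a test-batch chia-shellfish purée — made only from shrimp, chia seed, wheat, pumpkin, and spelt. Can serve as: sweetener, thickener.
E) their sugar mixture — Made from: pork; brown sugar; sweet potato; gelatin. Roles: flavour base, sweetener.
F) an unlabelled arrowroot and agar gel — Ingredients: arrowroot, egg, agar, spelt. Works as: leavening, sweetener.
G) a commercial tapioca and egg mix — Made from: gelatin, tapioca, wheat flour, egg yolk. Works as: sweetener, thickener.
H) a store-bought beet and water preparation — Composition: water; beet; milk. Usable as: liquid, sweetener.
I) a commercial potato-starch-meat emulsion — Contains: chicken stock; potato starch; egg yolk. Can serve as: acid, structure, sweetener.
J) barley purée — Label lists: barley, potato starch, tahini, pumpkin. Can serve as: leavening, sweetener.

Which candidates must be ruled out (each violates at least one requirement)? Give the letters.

A: has wheat flour, so not gluten-free; has wheat flour, so not Whole30-style — reject
B: has spelt, so not gluten-free; has spelt, so not Whole30-style — out
C: has rice flour, so not Whole30-style; has egg, so not egg-free — out
D: has spelt, so not gluten-free; has spelt, so not Whole30-style — reject
E: has brown sugar, so not Whole30-style — out
F: has spelt, so not gluten-free; has spelt, so not Whole30-style (and 1 more) — out
G: has wheat flour, so not gluten-free; has wheat flour, so not Whole30-style (and 1 more) — no
H: has milk, so not Whole30-style — reject
I: has egg yolk, so not egg-free — no
J: has barley, so not gluten-free; has barley, so not Whole30-style — no

A, B, C, D, E, F, G, H, I, J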